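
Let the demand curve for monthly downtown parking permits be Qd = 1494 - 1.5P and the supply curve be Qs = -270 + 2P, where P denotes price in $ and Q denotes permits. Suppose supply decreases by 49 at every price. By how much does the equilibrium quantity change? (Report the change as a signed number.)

ΔQ = -21

Set Qd = Qs: 1494 - 1.5P = -270 + 2P, so 1764 = 3.5P and P* = 504.
Then Q* = 1494 - 1.5(504) = 738.
After the shift, supply is Qs = -319 + 2P.
New equilibrium: 1813 = 3.5P, so P = 518 and Q = 717.
ΔQ = 717 - 738 = -21.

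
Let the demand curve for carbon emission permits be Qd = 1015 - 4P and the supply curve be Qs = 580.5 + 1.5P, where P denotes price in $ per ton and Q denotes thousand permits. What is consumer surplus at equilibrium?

Consumer surplus = 61075.125

The market clears where 1015 - 4P = 580.5 + 1.5P. Rearranging, 5.5P = 434.5, hence P* = 79.
Plugging P* into demand: Q* = 1015 - 4(79) = 699.
Demand choke price (Qd = 0): P = 1015/4 = 253.75. Consumer surplus = ½ × (253.75 - 79) × 699 = 61075.125.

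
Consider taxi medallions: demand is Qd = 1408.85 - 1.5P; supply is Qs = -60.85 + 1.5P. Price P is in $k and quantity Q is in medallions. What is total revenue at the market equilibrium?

At equilibrium Qd = Qs, so 1408.85 - 1.5P = -60.85 + 1.5P; collecting terms, 1469.7 = 3P and P* = 489.9.
Plugging P* into demand: Q* = 1408.85 - 1.5(489.9) = 674.
Total revenue = P* × Q* = 489.9 × 674 = 330192.6.

Total revenue = 330192.6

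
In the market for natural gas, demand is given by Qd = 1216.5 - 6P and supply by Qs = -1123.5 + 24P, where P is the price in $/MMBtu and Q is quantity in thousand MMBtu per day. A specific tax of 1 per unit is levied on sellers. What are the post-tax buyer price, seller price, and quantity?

P_b = 78.8, P_s = 77.8, Q = 743.7

With a tax of 1 on sellers, they supply based on the net price P_s = P_b - 1, so Qs = -1147.5 + 24P_b.
Market clearing requires 1216.5 - 6P_b = -1147.5 + 24P_b; hence 2364 = 30P_b and P_b = 78.8.
Then P_s = 78.8 - 1 = 77.8 and Q = 1216.5 - 6(78.8) = 743.7.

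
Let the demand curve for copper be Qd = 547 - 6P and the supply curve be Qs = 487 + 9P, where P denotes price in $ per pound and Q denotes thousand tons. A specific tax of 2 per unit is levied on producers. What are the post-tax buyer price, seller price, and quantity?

P_b = 5.2, P_s = 3.2, Q = 515.8

With a tax of 2 on producers, they supply based on the net price P_s = P_b - 2, so Qs = 469 + 9P_b.
Set Qd = Qs: 547 - 6P_b = 469 + 9P_b, so 78 = 15P_b and P_b = 5.2.
So P_s = 3.2 and the quantity traded is Q = 547 - 6(5.2) = 515.8.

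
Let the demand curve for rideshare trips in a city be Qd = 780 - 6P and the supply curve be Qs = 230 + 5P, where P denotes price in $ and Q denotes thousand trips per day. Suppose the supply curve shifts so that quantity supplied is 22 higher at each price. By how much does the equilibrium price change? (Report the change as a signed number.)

At equilibrium Qd = Qs, so 780 - 6P = 230 + 5P; collecting terms, 550 = 11P and P* = 50.
From the demand curve, Q* = 780 - 6(50) = 480.
After the shift, supply is Qs = 252 + 5P.
Re-solving, 11P = 528 gives P = 48 and Q = 492.
ΔP = 48 - 50 = -2.

ΔP = -2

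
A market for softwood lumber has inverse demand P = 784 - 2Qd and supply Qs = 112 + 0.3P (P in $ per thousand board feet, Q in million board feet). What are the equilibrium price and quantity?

Rewriting in direct form: Qd = 392 - 0.5P.
The market clears where 392 - 0.5P = 112 + 0.3P. Rearranging, 0.8P = 280, hence P* = 350.
Plugging P* into demand: Q* = 392 - 0.5(350) = 217.

P* = 350, Q* = 217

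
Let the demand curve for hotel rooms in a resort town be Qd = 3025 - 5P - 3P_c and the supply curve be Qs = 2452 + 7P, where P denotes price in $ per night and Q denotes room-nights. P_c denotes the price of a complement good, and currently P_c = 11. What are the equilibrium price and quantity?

P* = 45, Q* = 2767

With P_c = 11, demand is Qd = 2992 - 5P.
At equilibrium Qd = Qs, so 2992 - 5P = 2452 + 7P; collecting terms, 540 = 12P and P* = 45.
From the demand curve, Q* = 2992 - 5(45) = 2767.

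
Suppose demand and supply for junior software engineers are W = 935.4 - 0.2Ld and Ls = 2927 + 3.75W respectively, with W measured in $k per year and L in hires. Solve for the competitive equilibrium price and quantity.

W* = 200, L* = 3677

In direct form, Ld = 4677 - 5W.
Set Ld = Ls: 4677 - 5W = 2927 + 3.75W, so 1750 = 8.75W and W* = 200.
From the demand curve, L* = 4677 - 5(200) = 3677.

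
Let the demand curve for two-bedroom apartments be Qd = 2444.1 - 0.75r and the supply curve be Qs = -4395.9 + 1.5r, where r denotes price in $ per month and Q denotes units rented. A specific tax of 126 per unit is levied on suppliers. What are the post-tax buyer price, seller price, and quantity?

With a tax of 126 on suppliers, they supply based on the net price r_s = r_b - 126, so Qs = -4584.9 + 1.5r_b.
Market clearing requires 2444.1 - 0.75r_b = -4584.9 + 1.5r_b; hence 7029 = 2.25r_b and r_b = 3124.
Then r_s = 3124 - 126 = 2998 and Q = 2444.1 - 0.75(3124) = 101.1.

r_b = 3124, r_s = 2998, Q = 101.1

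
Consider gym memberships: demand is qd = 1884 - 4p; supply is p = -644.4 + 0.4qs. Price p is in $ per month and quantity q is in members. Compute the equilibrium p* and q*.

Solving each curve for q: qs = 1611 + 2.5p.
Set qd = qs: 1884 - 4p = 1611 + 2.5p, so 273 = 6.5p and p* = 42.
Then q* = 1884 - 4(42) = 1716.

p* = 42, q* = 1716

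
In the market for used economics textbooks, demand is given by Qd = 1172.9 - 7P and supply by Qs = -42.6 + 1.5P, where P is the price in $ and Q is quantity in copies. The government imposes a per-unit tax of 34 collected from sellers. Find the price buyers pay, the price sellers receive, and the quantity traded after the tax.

P_b = 149, P_s = 115, Q = 129.9

The tax drives a wedge P_b - P_s = 34. Substituting P_s = P_b - 34 into supply: Qs = -93.6 + 1.5P_b.
Set Qd = Qs: 1172.9 - 7P_b = -93.6 + 1.5P_b, so 1266.5 = 8.5P_b and P_b = 149.
So P_s = 115 and the quantity traded is Q = 1172.9 - 7(149) = 129.9.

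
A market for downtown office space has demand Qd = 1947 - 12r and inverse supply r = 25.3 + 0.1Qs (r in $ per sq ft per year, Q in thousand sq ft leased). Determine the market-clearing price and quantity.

Solving each curve for Q: Qs = -253 + 10r.
At equilibrium Qd = Qs, so 1947 - 12r = -253 + 10r; collecting terms, 2200 = 22r and r* = 100.
Then Q* = 1947 - 12(100) = 747.

r* = 100, Q* = 747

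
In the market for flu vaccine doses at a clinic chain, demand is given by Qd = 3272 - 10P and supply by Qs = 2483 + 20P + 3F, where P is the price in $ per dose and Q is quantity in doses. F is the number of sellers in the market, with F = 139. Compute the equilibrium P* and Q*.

P* = 12.4, Q* = 3148

With F = 139, supply is Qs = 2900 + 20P.
Set Qd = Qs: 3272 - 10P = 2900 + 20P, so 372 = 30P and P* = 12.4.
Plugging P* into demand: Q* = 3272 - 10(12.4) = 3148.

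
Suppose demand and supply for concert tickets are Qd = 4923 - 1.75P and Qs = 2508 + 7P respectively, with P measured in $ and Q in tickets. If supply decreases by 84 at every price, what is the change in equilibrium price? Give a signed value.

ΔP = 9.6

At equilibrium Qd = Qs, so 4923 - 1.75P = 2508 + 7P; collecting terms, 2415 = 8.75P and P* = 276.
Substitute back: Q* = 4923 - 1.75(276) = 4440.
After the shift, supply is Qs = 2424 + 7P.
New equilibrium: 2499 = 8.75P, so P = 285.6 and Q = 4423.2.
ΔP = 285.6 - 276 = 9.6.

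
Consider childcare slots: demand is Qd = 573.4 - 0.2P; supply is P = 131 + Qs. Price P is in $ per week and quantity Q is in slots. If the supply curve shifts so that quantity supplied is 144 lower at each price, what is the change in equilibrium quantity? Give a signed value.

Inverting to quantity form: Qs = -131 + P.
The market clears where 573.4 - 0.2P = -131 + P. Rearranging, 1.2P = 704.4, hence P* = 587.
From the demand curve, Q* = 573.4 - 0.2(587) = 456.
After the shift, supply is Qs = -275 + P.
New equilibrium: 848.4 = 1.2P, so P = 707 and Q = 432.
ΔQ = 432 - 456 = -24.

ΔQ = -24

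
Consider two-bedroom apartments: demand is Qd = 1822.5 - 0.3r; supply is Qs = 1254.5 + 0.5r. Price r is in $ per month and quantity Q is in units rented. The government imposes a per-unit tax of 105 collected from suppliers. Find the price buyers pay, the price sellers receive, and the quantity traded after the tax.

With a tax of 105 on suppliers, they supply based on the net price r_s = r_b - 105, so Qs = 1202 + 0.5r_b.
Market clearing requires 1822.5 - 0.3r_b = 1202 + 0.5r_b; hence 620.5 = 0.8r_b and r_b = 775.625.
So r_s = 670.625 and the quantity traded is Q = 1822.5 - 0.3(775.625) = 1589.8125.

r_b = 775.625, r_s = 670.625, Q = 1589.8125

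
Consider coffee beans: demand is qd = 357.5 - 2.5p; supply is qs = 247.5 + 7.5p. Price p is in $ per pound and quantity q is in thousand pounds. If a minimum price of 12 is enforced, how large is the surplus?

With p fixed at 12, quantity demanded is 327.5 and quantity supplied is 337.5.
Surplus = qs - qd = 337.5 - 327.5 = 10.

Surplus = 10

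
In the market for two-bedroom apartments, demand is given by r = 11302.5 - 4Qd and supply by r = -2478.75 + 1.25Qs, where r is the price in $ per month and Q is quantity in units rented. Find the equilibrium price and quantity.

r* = 802.5, Q* = 2625

Rewriting in direct form: Qd = 2825.625 - 0.25r and Qs = 1983 + 0.8r.
At equilibrium Qd = Qs, so 2825.625 - 0.25r = 1983 + 0.8r; collecting terms, 842.625 = 1.05r and r* = 802.5.
Substitute back: Q* = 2825.625 - 0.25(802.5) = 2625.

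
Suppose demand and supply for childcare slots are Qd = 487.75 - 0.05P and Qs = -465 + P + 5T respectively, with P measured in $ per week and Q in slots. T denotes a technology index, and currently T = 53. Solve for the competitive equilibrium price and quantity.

P* = 655, Q* = 455

With T = 53, supply is Qs = -200 + P.
At equilibrium Qd = Qs, so 487.75 - 0.05P = -200 + P; collecting terms, 687.75 = 1.05P and P* = 655.
Then Q* = 487.75 - 0.05(655) = 455.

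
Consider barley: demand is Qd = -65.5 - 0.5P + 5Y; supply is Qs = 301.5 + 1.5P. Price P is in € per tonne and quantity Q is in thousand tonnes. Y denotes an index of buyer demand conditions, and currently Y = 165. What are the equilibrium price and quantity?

With Y = 165, demand is Qd = 759.5 - 0.5P.
At equilibrium Qd = Qs, so 759.5 - 0.5P = 301.5 + 1.5P; collecting terms, 458 = 2P and P* = 229.
From the demand curve, Q* = 759.5 - 0.5(229) = 645.

P* = 229, Q* = 645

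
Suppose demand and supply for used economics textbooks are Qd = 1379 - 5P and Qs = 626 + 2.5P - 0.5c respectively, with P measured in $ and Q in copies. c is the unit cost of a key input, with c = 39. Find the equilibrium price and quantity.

P* = 103, Q* = 864

With c = 39, supply is Qs = 606.5 + 2.5P.
At equilibrium Qd = Qs, so 1379 - 5P = 606.5 + 2.5P; collecting terms, 772.5 = 7.5P and P* = 103.
Plugging P* into demand: Q* = 1379 - 5(103) = 864.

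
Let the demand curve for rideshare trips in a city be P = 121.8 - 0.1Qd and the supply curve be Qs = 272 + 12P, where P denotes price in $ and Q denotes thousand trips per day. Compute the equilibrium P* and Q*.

P* = 43, Q* = 788

In direct form, Qd = 1218 - 10P.
At equilibrium Qd = Qs, so 1218 - 10P = 272 + 12P; collecting terms, 946 = 22P and P* = 43.
From the demand curve, Q* = 1218 - 10(43) = 788.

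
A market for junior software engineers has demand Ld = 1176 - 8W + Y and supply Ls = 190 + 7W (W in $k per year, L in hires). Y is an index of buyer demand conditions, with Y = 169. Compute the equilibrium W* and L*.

W* = 77, L* = 729

With Y = 169, demand is Ld = 1345 - 8W.
Equating demand and supply, 1345 - 8W = 190 + 7W gives 15W = 1155, so W* = 77.
From the demand curve, L* = 1345 - 8(77) = 729.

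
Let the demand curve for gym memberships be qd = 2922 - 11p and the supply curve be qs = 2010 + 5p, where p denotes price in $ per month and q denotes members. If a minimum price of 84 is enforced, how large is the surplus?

Surplus = 432

At p = 84: qd = 1998 and qs = 2430.
Surplus = qs - qd = 2430 - 1998 = 432.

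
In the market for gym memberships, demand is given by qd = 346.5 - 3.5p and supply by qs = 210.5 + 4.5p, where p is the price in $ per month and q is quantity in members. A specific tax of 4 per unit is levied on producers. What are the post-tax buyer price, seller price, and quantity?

p_b = 19.25, p_s = 15.25, q = 279.125

With a tax of 4 on producers, they supply based on the net price p_s = p_b - 4, so qs = 192.5 + 4.5p_b.
Equate demand and the shifted supply: 346.5 - 3.5p_b = 192.5 + 4.5p_b, giving 8p_b = 154, so p_b = 19.25.
Then p_s = 19.25 - 4 = 15.25 and q = 346.5 - 3.5(19.25) = 279.125.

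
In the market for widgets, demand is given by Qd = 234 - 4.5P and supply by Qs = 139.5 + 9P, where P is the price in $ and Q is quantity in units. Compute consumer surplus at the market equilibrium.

Consumer surplus = 4556.25

The market clears where 234 - 4.5P = 139.5 + 9P. Rearranging, 13.5P = 94.5, hence P* = 7.
Plugging P* into demand: Q* = 234 - 4.5(7) = 202.5.
Demand choke price (Qd = 0): P = 234/4.5 = 52. Consumer surplus = ½ × (52 - 7) × 202.5 = 4556.25.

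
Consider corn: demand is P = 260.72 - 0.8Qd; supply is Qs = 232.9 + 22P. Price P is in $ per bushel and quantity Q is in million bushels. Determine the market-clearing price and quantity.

P* = 4, Q* = 320.9

Inverting to quantity form: Qd = 325.9 - 1.25P.
Equating demand and supply, 325.9 - 1.25P = 232.9 + 22P gives 23.25P = 93, so P* = 4.
Plugging P* into demand: Q* = 325.9 - 1.25(4) = 320.9.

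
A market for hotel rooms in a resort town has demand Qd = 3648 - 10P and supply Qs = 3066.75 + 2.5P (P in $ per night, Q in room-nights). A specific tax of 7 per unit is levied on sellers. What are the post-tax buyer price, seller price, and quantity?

P_b = 47.9, P_s = 40.9, Q = 3169

Sellers keep P_s = P_b - 7 per unit, so supply in terms of the buyer price is Qs = 3049.25 + 2.5P_b.
Market clearing requires 3648 - 10P_b = 3049.25 + 2.5P_b; hence 598.75 = 12.5P_b and P_b = 47.9.
Then P_s = 47.9 - 7 = 40.9 and Q = 3648 - 10(47.9) = 3169.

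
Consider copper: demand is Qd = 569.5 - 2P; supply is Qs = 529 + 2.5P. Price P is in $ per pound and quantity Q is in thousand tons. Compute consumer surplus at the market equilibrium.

Equating demand and supply, 569.5 - 2P = 529 + 2.5P gives 4.5P = 40.5, so P* = 9.
Substitute back: Q* = 569.5 - 2(9) = 551.5.
Demand choke price (Qd = 0): P = 569.5/2 = 284.75. Consumer surplus = ½ × (284.75 - 9) × 551.5 = 76038.0625.

Consumer surplus = 76038.0625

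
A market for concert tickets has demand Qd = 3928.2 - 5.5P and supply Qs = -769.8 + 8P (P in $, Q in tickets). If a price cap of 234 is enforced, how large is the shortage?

Shortage = 1539

With P fixed at 234, quantity demanded is 2641.2 and quantity supplied is 1102.2.
Shortage = Qd - Qs = 2641.2 - 1102.2 = 1539.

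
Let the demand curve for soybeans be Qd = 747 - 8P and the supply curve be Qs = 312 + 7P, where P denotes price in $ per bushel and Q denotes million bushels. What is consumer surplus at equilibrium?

Consumer surplus = 16576.5625

Set Qd = Qs: 747 - 8P = 312 + 7P, so 435 = 15P and P* = 29.
From the demand curve, Q* = 747 - 8(29) = 515.
Demand choke price (Qd = 0): P = 747/8 = 93.375. Consumer surplus = ½ × (93.375 - 29) × 515 = 16576.5625.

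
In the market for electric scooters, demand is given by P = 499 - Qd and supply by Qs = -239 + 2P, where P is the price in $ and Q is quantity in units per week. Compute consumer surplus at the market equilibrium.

In direct form, Qd = 499 - P.
Set Qd = Qs: 499 - P = -239 + 2P, so 738 = 3P and P* = 246.
Then Q* = 499 - 246 = 253.
Demand choke price (Qd = 0): P = 499. Consumer surplus = ½ × (499 - 246) × 253 = 32004.5.

Consumer surplus = 32004.5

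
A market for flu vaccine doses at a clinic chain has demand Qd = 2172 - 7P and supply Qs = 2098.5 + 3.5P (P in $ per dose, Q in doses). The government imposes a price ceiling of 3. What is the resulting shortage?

Shortage = 42

With P fixed at 3, quantity demanded is 2151 and quantity supplied is 2109.
Shortage = Qd - Qs = 2151 - 2109 = 42.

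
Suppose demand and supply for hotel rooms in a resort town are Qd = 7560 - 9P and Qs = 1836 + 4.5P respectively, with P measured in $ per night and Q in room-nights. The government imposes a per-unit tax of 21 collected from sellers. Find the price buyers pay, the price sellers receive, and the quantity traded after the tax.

P_b = 431, P_s = 410, Q = 3681

Sellers keep P_s = P_b - 21 per unit, so supply in terms of the buyer price is Qs = 1741.5 + 4.5P_b.
Market clearing requires 7560 - 9P_b = 1741.5 + 4.5P_b; hence 5818.5 = 13.5P_b and P_b = 431.
Then P_s = 431 - 21 = 410 and Q = 7560 - 9(431) = 3681.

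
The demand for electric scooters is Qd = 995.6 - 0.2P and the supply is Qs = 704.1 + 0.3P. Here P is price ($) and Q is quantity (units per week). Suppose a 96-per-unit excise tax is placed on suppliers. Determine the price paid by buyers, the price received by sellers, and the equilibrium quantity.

Suppliers keep P_s = P_b - 96 per unit, so supply in terms of the buyer price is Qs = 675.3 + 0.3P_b.
Equate demand and the shifted supply: 995.6 - 0.2P_b = 675.3 + 0.3P_b, giving 0.5P_b = 320.3, so P_b = 640.6.
So P_s = 544.6 and the quantity traded is Q = 995.6 - 0.2(640.6) = 867.48.

P_b = 640.6, P_s = 544.6, Q = 867.48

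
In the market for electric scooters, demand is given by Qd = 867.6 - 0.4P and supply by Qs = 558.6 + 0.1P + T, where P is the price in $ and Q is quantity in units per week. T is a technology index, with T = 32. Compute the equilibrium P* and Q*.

With T = 32, supply is Qs = 590.6 + 0.1P.
The market clears where 867.6 - 0.4P = 590.6 + 0.1P. Rearranging, 0.5P = 277, hence P* = 554.
From the demand curve, Q* = 867.6 - 0.4(554) = 646.

P* = 554, Q* = 646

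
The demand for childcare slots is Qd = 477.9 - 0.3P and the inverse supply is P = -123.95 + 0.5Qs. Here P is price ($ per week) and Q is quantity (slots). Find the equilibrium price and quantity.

P* = 100, Q* = 447.9

Rewriting in direct form: Qs = 247.9 + 2P.
The market clears where 477.9 - 0.3P = 247.9 + 2P. Rearranging, 2.3P = 230, hence P* = 100.
Plugging P* into demand: Q* = 477.9 - 0.3(100) = 447.9.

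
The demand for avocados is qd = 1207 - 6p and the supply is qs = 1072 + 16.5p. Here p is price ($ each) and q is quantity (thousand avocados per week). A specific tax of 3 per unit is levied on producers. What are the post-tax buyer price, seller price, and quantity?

p_b = 8.2, p_s = 5.2, q = 1157.8

With a tax of 3 on producers, they supply based on the net price p_s = p_b - 3, so qs = 1022.5 + 16.5p_b.
Set qd = qs: 1207 - 6p_b = 1022.5 + 16.5p_b, so 184.5 = 22.5p_b and p_b = 8.2.
Then p_s = 8.2 - 3 = 5.2 and q = 1207 - 6(8.2) = 1157.8.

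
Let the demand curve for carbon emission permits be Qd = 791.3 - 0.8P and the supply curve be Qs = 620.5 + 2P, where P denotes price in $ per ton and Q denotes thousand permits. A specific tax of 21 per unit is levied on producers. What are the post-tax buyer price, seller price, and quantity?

The tax drives a wedge P_b - P_s = 21. Substituting P_s = P_b - 21 into supply: Qs = 578.5 + 2P_b.
Equate demand and the shifted supply: 791.3 - 0.8P_b = 578.5 + 2P_b, giving 2.8P_b = 212.8, so P_b = 76.
So P_s = 55 and the quantity traded is Q = 791.3 - 0.8(76) = 730.5.

P_b = 76, P_s = 55, Q = 730.5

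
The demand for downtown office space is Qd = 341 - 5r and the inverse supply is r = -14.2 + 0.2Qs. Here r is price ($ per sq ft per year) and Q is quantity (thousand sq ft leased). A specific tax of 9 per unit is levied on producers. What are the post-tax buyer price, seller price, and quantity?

Inverting to quantity form: Qs = 71 + 5r.
With a tax of 9 on producers, they supply based on the net price r_s = r_b - 9, so Qs = 26 + 5r_b.
Equate demand and the shifted supply: 341 - 5r_b = 26 + 5r_b, giving 10r_b = 315, so r_b = 31.5.
Then r_s = 31.5 - 9 = 22.5 and Q = 341 - 5(31.5) = 183.5.

r_b = 31.5, r_s = 22.5, Q = 183.5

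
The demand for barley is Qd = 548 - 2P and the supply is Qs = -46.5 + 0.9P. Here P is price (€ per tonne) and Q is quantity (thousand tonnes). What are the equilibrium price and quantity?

Equating demand and supply, 548 - 2P = -46.5 + 0.9P gives 2.9P = 594.5, so P* = 205.
From the demand curve, Q* = 548 - 2(205) = 138.

P* = 205, Q* = 138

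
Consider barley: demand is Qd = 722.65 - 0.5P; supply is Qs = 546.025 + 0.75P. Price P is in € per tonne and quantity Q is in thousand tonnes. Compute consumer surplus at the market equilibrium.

The market clears where 722.65 - 0.5P = 546.025 + 0.75P. Rearranging, 1.25P = 176.625, hence P* = 141.3.
Then Q* = 722.65 - 0.5(141.3) = 652.
Demand choke price (Qd = 0): P = 722.65/0.5 = 1445.3. Consumer surplus = ½ × (1445.3 - 141.3) × 652 = 425104.

Consumer surplus = 425104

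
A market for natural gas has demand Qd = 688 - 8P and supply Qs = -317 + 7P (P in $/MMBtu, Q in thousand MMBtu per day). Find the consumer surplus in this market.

Equating demand and supply, 688 - 8P = -317 + 7P gives 15P = 1005, so P* = 67.
Substitute back: Q* = 688 - 8(67) = 152.
Demand choke price (Qd = 0): P = 688/8 = 86. Consumer surplus = ½ × (86 - 67) × 152 = 1444.

Consumer surplus = 1444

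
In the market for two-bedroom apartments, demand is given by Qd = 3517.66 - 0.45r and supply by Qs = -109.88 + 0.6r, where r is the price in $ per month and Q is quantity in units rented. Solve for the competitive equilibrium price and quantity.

r* = 3454.8, Q* = 1963

The market clears where 3517.66 - 0.45r = -109.88 + 0.6r. Rearranging, 1.05r = 3627.54, hence r* = 3454.8.
Substitute back: Q* = 3517.66 - 0.45(3454.8) = 1963.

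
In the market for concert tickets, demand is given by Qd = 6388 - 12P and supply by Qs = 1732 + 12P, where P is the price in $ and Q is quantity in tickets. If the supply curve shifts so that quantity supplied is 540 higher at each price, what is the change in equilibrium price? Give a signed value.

ΔP = -22.5

At equilibrium Qd = Qs, so 6388 - 12P = 1732 + 12P; collecting terms, 4656 = 24P and P* = 194.
Plugging P* into demand: Q* = 6388 - 12(194) = 4060.
After the shift, supply is Qs = 2272 + 12P.
The new intersection has 4116 = 24P, i.e. P = 171.5, Q = 4330.
ΔP = 171.5 - 194 = -22.5.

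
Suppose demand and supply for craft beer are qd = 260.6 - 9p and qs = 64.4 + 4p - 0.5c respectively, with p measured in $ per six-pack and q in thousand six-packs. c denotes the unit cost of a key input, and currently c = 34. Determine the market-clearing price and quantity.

With c = 34, supply is qs = 47.4 + 4p.
At equilibrium qd = qs, so 260.6 - 9p = 47.4 + 4p; collecting terms, 213.2 = 13p and p* = 16.4.
Substitute back: q* = 260.6 - 9(16.4) = 113.

p* = 16.4, q* = 113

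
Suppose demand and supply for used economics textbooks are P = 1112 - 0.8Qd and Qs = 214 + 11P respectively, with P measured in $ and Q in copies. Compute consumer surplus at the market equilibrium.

Consumer surplus = 645160

Inverting to quantity form: Qd = 1390 - 1.25P.
Equating demand and supply, 1390 - 1.25P = 214 + 11P gives 12.25P = 1176, so P* = 96.
Then Q* = 1390 - 1.25(96) = 1270.
Demand choke price (Qd = 0): P = 1390/1.25 = 1112. Consumer surplus = ½ × (1112 - 96) × 1270 = 645160.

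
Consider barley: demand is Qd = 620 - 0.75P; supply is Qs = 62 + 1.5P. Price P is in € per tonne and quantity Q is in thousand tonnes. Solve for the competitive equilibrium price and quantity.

Set Qd = Qs: 620 - 0.75P = 62 + 1.5P, so 558 = 2.25P and P* = 248.
Substitute back: Q* = 620 - 0.75(248) = 434.

P* = 248, Q* = 434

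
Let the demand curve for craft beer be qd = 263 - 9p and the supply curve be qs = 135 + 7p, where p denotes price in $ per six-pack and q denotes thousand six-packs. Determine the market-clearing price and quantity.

p* = 8, q* = 191

Set qd = qs: 263 - 9p = 135 + 7p, so 128 = 16p and p* = 8.
Plugging p* into demand: q* = 263 - 9(8) = 191.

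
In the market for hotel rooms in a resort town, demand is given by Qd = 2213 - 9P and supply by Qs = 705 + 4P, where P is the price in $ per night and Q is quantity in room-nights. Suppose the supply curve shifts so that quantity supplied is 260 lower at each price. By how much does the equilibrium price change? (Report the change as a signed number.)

Equating demand and supply, 2213 - 9P = 705 + 4P gives 13P = 1508, so P* = 116.
Substitute back: Q* = 2213 - 9(116) = 1169.
After the shift, supply is Qs = 445 + 4P.
The new intersection has 1768 = 13P, i.e. P = 136, Q = 989.
ΔP = 136 - 116 = 20.

ΔP = 20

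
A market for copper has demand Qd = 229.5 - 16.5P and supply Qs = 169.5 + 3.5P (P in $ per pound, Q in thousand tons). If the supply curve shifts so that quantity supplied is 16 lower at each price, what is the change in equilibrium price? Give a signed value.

ΔP = 0.8

Equating demand and supply, 229.5 - 16.5P = 169.5 + 3.5P gives 20P = 60, so P* = 3.
From the demand curve, Q* = 229.5 - 16.5(3) = 180.
After the shift, supply is Qs = 153.5 + 3.5P.
Re-solving, 20P = 76 gives P = 3.8 and Q = 166.8.
ΔP = 3.8 - 3 = 0.8.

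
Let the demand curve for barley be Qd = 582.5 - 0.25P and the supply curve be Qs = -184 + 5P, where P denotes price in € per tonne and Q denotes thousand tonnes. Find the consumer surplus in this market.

Consumer surplus = 596232

The market clears where 582.5 - 0.25P = -184 + 5P. Rearranging, 5.25P = 766.5, hence P* = 146.
Substitute back: Q* = 582.5 - 0.25(146) = 546.
Demand choke price (Qd = 0): P = 582.5/0.25 = 2330. Consumer surplus = ½ × (2330 - 146) × 546 = 596232.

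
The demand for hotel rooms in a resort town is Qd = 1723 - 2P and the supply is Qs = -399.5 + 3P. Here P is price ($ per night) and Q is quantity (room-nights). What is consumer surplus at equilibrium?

At equilibrium Qd = Qs, so 1723 - 2P = -399.5 + 3P; collecting terms, 2122.5 = 5P and P* = 424.5.
From the demand curve, Q* = 1723 - 2(424.5) = 874.
Demand choke price (Qd = 0): P = 1723/2 = 861.5. Consumer surplus = ½ × (861.5 - 424.5) × 874 = 190969.

Consumer surplus = 190969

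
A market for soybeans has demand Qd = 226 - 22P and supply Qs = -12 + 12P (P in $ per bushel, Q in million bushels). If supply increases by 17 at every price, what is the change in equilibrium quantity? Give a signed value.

ΔQ = 11

Set Qd = Qs: 226 - 22P = -12 + 12P, so 238 = 34P and P* = 7.
Substitute back: Q* = 226 - 22(7) = 72.
After the shift, supply is Qs = 5 + 12P.
The new intersection has 221 = 34P, i.e. P = 6.5, Q = 83.
ΔQ = 83 - 72 = 11.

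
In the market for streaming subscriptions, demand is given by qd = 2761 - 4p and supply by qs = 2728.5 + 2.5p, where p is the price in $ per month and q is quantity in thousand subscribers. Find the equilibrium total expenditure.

At equilibrium qd = qs, so 2761 - 4p = 2728.5 + 2.5p; collecting terms, 32.5 = 6.5p and p* = 5.
Substitute back: q* = 2761 - 4(5) = 2741.
Total expenditure = p* × q* = 5 × 2741 = 13705.

Total expenditure = 13705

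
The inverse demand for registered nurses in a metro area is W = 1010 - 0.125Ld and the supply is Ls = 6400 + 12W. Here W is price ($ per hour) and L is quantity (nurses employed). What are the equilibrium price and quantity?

Solving each curve for L: Ld = 8080 - 8W.
At equilibrium Ld = Ls, so 8080 - 8W = 6400 + 12W; collecting terms, 1680 = 20W and W* = 84.
From the demand curve, L* = 8080 - 8(84) = 7408.

W* = 84, L* = 7408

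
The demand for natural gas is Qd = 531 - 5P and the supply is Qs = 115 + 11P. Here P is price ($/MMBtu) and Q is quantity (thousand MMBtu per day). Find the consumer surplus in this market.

Consumer surplus = 16080.1

Equating demand and supply, 531 - 5P = 115 + 11P gives 16P = 416, so P* = 26.
Then Q* = 531 - 5(26) = 401.
Demand choke price (Qd = 0): P = 531/5 = 106.2. Consumer surplus = ½ × (106.2 - 26) × 401 = 16080.1.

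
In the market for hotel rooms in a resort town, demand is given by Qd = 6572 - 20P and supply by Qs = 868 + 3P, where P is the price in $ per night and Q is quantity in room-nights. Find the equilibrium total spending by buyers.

Set Qd = Qs: 6572 - 20P = 868 + 3P, so 5704 = 23P and P* = 248.
Substitute back: Q* = 6572 - 20(248) = 1612.
Total spending by buyers = P* × Q* = 248 × 1612 = 399776.

Total spending by buyers = 399776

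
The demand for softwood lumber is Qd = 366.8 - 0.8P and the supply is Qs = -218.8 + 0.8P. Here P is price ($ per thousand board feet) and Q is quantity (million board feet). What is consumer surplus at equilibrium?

At equilibrium Qd = Qs, so 366.8 - 0.8P = -218.8 + 0.8P; collecting terms, 585.6 = 1.6P and P* = 366.
Then Q* = 366.8 - 0.8(366) = 74.
Demand choke price (Qd = 0): P = 366.8/0.8 = 458.5. Consumer surplus = ½ × (458.5 - 366) × 74 = 3422.5.

Consumer surplus = 3422.5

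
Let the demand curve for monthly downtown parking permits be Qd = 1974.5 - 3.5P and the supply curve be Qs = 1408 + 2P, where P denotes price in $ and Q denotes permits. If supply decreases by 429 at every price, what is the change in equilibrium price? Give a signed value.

ΔP = 78

At equilibrium Qd = Qs, so 1974.5 - 3.5P = 1408 + 2P; collecting terms, 566.5 = 5.5P and P* = 103.
Substitute back: Q* = 1974.5 - 3.5(103) = 1614.
After the shift, supply is Qs = 979 + 2P.
The new intersection has 995.5 = 5.5P, i.e. P = 181, Q = 1341.
ΔP = 181 - 103 = 78.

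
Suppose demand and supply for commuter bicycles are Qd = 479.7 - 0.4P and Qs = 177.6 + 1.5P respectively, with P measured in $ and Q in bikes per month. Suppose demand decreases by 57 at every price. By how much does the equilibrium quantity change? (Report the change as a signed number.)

Set Qd = Qs: 479.7 - 0.4P = 177.6 + 1.5P, so 302.1 = 1.9P and P* = 159.
Substitute back: Q* = 479.7 - 0.4(159) = 416.1.
After the shift, demand is Qd = 422.7 - 0.4P.
New equilibrium: 245.1 = 1.9P, so P = 129 and Q = 371.1.
ΔQ = 371.1 - 416.1 = -45.

ΔQ = -45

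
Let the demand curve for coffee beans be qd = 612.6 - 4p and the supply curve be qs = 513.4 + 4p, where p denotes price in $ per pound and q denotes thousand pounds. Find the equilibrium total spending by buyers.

Total spending by buyers = 6981.2

Set qd = qs: 612.6 - 4p = 513.4 + 4p, so 99.2 = 8p and p* = 12.4.
Plugging p* into demand: q* = 612.6 - 4(12.4) = 563.
Total spending by buyers = p* × q* = 12.4 × 563 = 6981.2.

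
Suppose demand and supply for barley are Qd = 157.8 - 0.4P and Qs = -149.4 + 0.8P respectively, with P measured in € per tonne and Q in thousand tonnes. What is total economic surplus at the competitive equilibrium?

Total surplus = 5754.675

At equilibrium Qd = Qs, so 157.8 - 0.4P = -149.4 + 0.8P; collecting terms, 307.2 = 1.2P and P* = 256.
From the demand curve, Q* = 157.8 - 0.4(256) = 55.4.
Demand choke price = 394.5; supply choke price = 186.75. CS = ½(394.5 - 256)(55.4) = 3836.45; PS = ½(256 - 186.75)(55.4) = 1918.225. Total surplus = 5754.675.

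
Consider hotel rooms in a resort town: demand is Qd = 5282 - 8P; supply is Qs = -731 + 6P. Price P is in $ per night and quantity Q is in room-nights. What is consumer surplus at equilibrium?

The market clears where 5282 - 8P = -731 + 6P. Rearranging, 14P = 6013, hence P* = 429.5.
From the demand curve, Q* = 5282 - 8(429.5) = 1846.
Demand choke price (Qd = 0): P = 5282/8 = 660.25. Consumer surplus = ½ × (660.25 - 429.5) × 1846 = 212982.25.

Consumer surplus = 212982.25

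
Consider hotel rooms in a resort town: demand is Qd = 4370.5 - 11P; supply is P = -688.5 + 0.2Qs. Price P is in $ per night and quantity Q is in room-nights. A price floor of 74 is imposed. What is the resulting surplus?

Surplus = 256

Rewriting in direct form: Qs = 3442.5 + 5P.
At P = 74: Qd = 3556.5 and Qs = 3812.5.
Surplus = Qs - Qd = 3812.5 - 3556.5 = 256.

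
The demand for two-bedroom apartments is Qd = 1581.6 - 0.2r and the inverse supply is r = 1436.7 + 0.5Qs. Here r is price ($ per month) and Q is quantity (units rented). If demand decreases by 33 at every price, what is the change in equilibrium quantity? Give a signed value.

ΔQ = -30

In direct form, Qs = -2873.4 + 2r.
The market clears where 1581.6 - 0.2r = -2873.4 + 2r. Rearranging, 2.2r = 4455, hence r* = 2025.
From the demand curve, Q* = 1581.6 - 0.2(2025) = 1176.6.
After the shift, demand is Qd = 1548.6 - 0.2r.
Re-solving, 2.2r = 4422 gives r = 2010 and Q = 1146.6.
ΔQ = 1146.6 - 1176.6 = -30.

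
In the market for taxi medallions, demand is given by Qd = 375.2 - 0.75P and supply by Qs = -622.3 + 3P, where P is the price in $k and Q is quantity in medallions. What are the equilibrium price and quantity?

At equilibrium Qd = Qs, so 375.2 - 0.75P = -622.3 + 3P; collecting terms, 997.5 = 3.75P and P* = 266.
Then Q* = 375.2 - 0.75(266) = 175.7.

P* = 266, Q* = 175.7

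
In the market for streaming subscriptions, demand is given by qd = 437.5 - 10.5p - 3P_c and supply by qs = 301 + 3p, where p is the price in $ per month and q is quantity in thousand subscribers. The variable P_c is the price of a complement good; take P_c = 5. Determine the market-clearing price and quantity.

p* = 9, q* = 328

With P_c = 5, demand is qd = 422.5 - 10.5p.
At equilibrium qd = qs, so 422.5 - 10.5p = 301 + 3p; collecting terms, 121.5 = 13.5p and p* = 9.
Plugging p* into demand: q* = 422.5 - 10.5(9) = 328.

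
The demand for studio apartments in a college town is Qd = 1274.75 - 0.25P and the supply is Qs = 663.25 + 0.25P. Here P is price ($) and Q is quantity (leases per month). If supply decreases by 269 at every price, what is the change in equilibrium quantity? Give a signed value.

ΔQ = -134.5

Set Qd = Qs: 1274.75 - 0.25P = 663.25 + 0.25P, so 611.5 = 0.5P and P* = 1223.
Then Q* = 1274.75 - 0.25(1223) = 969.
After the shift, supply is Qs = 394.25 + 0.25P.
Re-solving, 0.5P = 880.5 gives P = 1761 and Q = 834.5.
ΔQ = 834.5 - 969 = -134.5.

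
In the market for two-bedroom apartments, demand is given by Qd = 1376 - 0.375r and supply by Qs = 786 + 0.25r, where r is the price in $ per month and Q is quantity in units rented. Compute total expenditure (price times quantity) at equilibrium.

Set Qd = Qs: 1376 - 0.375r = 786 + 0.25r, so 590 = 0.625r and r* = 944.
From the demand curve, Q* = 1376 - 0.375(944) = 1022.
Total expenditure = r* × Q* = 944 × 1022 = 964768.

Total expenditure = 964768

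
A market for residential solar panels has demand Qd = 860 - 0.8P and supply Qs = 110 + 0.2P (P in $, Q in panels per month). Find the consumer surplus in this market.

The market clears where 860 - 0.8P = 110 + 0.2P. Rearranging, P = 750, hence P* = 750.
Plugging P* into demand: Q* = 860 - 0.8(750) = 260.
Demand choke price (Qd = 0): P = 860/0.8 = 1075. Consumer surplus = ½ × (1075 - 750) × 260 = 42250.

Consumer surplus = 42250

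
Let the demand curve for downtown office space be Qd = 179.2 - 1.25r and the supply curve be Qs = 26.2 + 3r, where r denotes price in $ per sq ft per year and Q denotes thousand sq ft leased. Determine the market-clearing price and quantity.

r* = 36, Q* = 134.2

The market clears where 179.2 - 1.25r = 26.2 + 3r. Rearranging, 4.25r = 153, hence r* = 36.
From the demand curve, Q* = 179.2 - 1.25(36) = 134.2.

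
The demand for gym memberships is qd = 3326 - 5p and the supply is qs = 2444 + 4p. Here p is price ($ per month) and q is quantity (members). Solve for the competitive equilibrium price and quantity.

At equilibrium qd = qs, so 3326 - 5p = 2444 + 4p; collecting terms, 882 = 9p and p* = 98.
Substitute back: q* = 3326 - 5(98) = 2836.

p* = 98, q* = 2836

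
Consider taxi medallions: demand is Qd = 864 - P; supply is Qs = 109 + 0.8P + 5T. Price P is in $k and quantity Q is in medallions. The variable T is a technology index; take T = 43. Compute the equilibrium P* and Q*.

P* = 300, Q* = 564

With T = 43, supply is Qs = 324 + 0.8P.
At equilibrium Qd = Qs, so 864 - P = 324 + 0.8P; collecting terms, 540 = 1.8P and P* = 300.
Substitute back: Q* = 864 - 300 = 564.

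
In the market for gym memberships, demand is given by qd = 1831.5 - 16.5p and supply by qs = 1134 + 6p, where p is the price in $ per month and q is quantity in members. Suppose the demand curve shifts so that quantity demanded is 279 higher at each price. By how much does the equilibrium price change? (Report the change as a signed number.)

The market clears where 1831.5 - 16.5p = 1134 + 6p. Rearranging, 22.5p = 697.5, hence p* = 31.
Then q* = 1831.5 - 16.5(31) = 1320.
After the shift, demand is qd = 2110.5 - 16.5p.
Re-solving, 22.5p = 976.5 gives p = 43.4 and q = 1394.4.
Δp = 43.4 - 31 = 12.4.

Δp = 12.4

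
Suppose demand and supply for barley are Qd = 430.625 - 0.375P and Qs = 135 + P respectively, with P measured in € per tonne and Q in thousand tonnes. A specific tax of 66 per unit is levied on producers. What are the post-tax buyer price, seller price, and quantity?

P_b = 263, P_s = 197, Q = 332

The tax drives a wedge P_b - P_s = 66. Substituting P_s = P_b - 66 into supply: Qs = 69 + P_b.
Equate demand and the shifted supply: 430.625 - 0.375P_b = 69 + P_b, giving 1.375P_b = 361.625, so P_b = 263.
Then P_s = 263 - 66 = 197 and Q = 430.625 - 0.375(263) = 332.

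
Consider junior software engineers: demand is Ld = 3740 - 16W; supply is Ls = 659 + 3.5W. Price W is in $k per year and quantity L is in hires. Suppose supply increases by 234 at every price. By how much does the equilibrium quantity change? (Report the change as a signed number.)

At equilibrium Ld = Ls, so 3740 - 16W = 659 + 3.5W; collecting terms, 3081 = 19.5W and W* = 158.
Then L* = 3740 - 16(158) = 1212.
After the shift, supply is Ls = 893 + 3.5W.
The new intersection has 2847 = 19.5W, i.e. W = 146, L = 1404.
ΔL = 1404 - 1212 = 192.

ΔL = 192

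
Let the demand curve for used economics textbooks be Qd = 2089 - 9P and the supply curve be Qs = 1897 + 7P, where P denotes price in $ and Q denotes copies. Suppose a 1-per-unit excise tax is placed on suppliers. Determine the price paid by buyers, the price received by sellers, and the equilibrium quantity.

Suppliers keep P_s = P_b - 1 per unit, so supply in terms of the buyer price is Qs = 1890 + 7P_b.
Set Qd = Qs: 2089 - 9P_b = 1890 + 7P_b, so 199 = 16P_b and P_b = 12.4375.
Then P_s = 12.4375 - 1 = 11.4375 and Q = 2089 - 9(12.4375) = 1977.0625.

P_b = 12.4375, P_s = 11.4375, Q = 1977.0625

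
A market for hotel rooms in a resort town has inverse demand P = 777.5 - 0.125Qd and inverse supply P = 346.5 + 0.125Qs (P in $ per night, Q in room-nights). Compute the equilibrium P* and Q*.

Rewriting in direct form: Qd = 6220 - 8P and Qs = -2772 + 8P.
Set Qd = Qs: 6220 - 8P = -2772 + 8P, so 8992 = 16P and P* = 562.
Plugging P* into demand: Q* = 6220 - 8(562) = 1724.

P* = 562, Q* = 1724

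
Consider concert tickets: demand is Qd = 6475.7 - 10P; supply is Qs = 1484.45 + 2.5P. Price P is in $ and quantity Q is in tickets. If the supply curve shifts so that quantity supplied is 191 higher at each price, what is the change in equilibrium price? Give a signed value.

ΔP = -15.28

Equating demand and supply, 6475.7 - 10P = 1484.45 + 2.5P gives 12.5P = 4991.25, so P* = 399.3.
From the demand curve, Q* = 6475.7 - 10(399.3) = 2482.7.
After the shift, supply is Qs = 1675.45 + 2.5P.
The new intersection has 4800.25 = 12.5P, i.e. P = 384.02, Q = 2635.5.
ΔP = 384.02 - 399.3 = -15.28.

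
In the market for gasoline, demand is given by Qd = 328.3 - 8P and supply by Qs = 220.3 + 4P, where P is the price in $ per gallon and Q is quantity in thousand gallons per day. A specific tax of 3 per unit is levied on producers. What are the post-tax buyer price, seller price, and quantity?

P_b = 10, P_s = 7, Q = 248.3

The tax drives a wedge P_b - P_s = 3. Substituting P_s = P_b - 3 into supply: Qs = 208.3 + 4P_b.
Set Qd = Qs: 328.3 - 8P_b = 208.3 + 4P_b, so 120 = 12P_b and P_b = 10.
So P_s = 7 and the quantity traded is Q = 328.3 - 8(10) = 248.3.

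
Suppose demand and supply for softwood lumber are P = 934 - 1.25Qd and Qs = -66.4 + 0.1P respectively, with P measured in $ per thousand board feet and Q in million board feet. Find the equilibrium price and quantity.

P* = 904, Q* = 24

Solving each curve for Q: Qd = 747.2 - 0.8P.
At equilibrium Qd = Qs, so 747.2 - 0.8P = -66.4 + 0.1P; collecting terms, 813.6 = 0.9P and P* = 904.
From the demand curve, Q* = 747.2 - 0.8(904) = 24.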